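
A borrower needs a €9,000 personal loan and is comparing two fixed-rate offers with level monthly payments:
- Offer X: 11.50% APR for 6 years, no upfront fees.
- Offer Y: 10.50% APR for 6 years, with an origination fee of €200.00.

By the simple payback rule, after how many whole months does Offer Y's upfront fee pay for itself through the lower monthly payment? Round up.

44 months

Offer X: at 11.50% the monthly rate is 0.0095833, so the payment is 9,000 × 0.0095833 / (1 − 1.0095833^−72) = €173.62.
Offer Y: at 10.50% the monthly rate is 0.0087500, so the payment is 9,000 × 0.0087500 / (1 − 1.0087500^−72) = €169.01.
Monthly savings = €173.62 − €169.01 = €4.61.
Break-even = €200.00 / €4.61 = 43.38 → 44 months.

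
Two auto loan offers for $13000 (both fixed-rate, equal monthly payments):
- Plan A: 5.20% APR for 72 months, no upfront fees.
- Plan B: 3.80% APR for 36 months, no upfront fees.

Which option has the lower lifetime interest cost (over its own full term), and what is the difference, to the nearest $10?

Plan A: monthly rate = 5.2%/12 = 0.0043333; payment = 13,000 × 0.0043333 / (1 − (1+0.0043333)^−72) = $210.57.
Total interest on Plan A = 72 × $210.57 − $13,000 = $2,161.04.
Plan B: monthly rate = 3.8%/12 = 0.0031667; payment = 13,000 × 0.0031667 / (1 − (1+0.0031667)^−36) = $382.66.
Total interest on Plan B = 36 × $382.66 − $13,000 = $775.76.
Plan B is lower by $1,385.28.

Plan B by $1,390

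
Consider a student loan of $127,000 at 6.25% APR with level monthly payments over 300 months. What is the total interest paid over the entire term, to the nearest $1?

$124,334

Monthly rate = 6.25%/12 = 0.0052083; payment = 127,000 × 0.0052083 / (1 − (1+0.0052083)^−300) = $837.78.
Total paid = 300 × $837.78 = $251,334.00; interest = $251,334.00 − $127,000 = $124,334.00.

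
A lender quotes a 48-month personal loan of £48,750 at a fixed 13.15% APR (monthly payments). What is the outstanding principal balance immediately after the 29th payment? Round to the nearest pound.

£22,385

With monthly rate i = 13.15%/12 = 0.0109583, the balance after k of n payments is P · [(1+i)^n − (1+i)^k] / [(1+i)^n − 1].
(1+0.0109583)^48 = 1.68731556 and (1+0.0109583)^29 = 1.37171674, so the balance is 48,750 × (1.68731556 − 1.37171674) / (1.68731556 − 1) = £22,384.83.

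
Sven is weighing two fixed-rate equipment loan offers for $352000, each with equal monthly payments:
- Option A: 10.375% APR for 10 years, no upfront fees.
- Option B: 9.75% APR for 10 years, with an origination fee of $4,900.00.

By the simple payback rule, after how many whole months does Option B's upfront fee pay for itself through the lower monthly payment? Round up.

Option A: at 10.375% the monthly rate is 0.0086458, so the payment is 352,000 × 0.0086458 / (1 − 1.0086458^−120) = $4,725.11.
Option B: at 9.75% the monthly rate is 0.0081250, so the payment is 352,000 × 0.0081250 / (1 − 1.0081250^−120) = $4,603.11.
Monthly savings = $4,725.11 − $4,603.11 = $122.00.
Break-even = $4,900.00 / $122.00 = 40.16 → 41 months.

41 months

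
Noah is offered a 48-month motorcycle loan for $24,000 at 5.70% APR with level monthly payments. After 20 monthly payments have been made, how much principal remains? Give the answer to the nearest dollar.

With monthly rate i = 5.7%/12 = 0.0047500, the balance after k of n payments is P · [(1+i)^n − (1+i)^k] / [(1+i)^n − 1].
(1+0.0047500)^48 = 1.25540748 and (1+0.0047500)^20 = 1.09941156, so the balance is 24,000 × (1.25540748 − 1.09941156) / (1.25540748 − 1) = $14,658.55.

$14,659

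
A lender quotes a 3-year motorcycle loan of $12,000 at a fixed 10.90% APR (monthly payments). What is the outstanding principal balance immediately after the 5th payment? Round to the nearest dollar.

$10,558

With monthly rate i = 10.9%/12 = 0.0090833, the balance after k of n payments is P · [(1+i)^n − (1+i)^k] / [(1+i)^n − 1].
(1+0.0090833)^36 = 1.38475580 and (1+0.0090833)^5 = 1.04624926, so the balance is 12,000 × (1.38475580 − 1.04624926) / (1.38475580 − 1) = $10,557.55.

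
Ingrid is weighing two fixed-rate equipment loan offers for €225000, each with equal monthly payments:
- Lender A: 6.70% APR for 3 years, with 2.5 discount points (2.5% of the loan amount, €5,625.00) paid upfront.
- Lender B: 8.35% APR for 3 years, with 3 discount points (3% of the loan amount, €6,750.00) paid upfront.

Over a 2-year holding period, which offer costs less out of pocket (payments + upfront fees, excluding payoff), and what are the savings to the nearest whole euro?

Lender A: monthly rate = 6.7%/12 = 0.0055833; payment = 225,000 × 0.0055833 / (1 − (1+0.0055833)^−36) = €6,916.53.
Lender B: at 8.35% the monthly rate is 0.0069583, so the payment is 225,000 × 0.0069583 / (1 − 1.0069583^−36) = €7,087.07.
Over 24 months: Lender A costs 24 × €6,916.53 + €5,625.00 = €171,621.72; Lender B costs 24 × €7,087.07 + €6,750.00 = €176,839.68.
Lender A is cheaper by €176,839.68 − €171,621.72 = €5,217.96.

Lender A by €5,218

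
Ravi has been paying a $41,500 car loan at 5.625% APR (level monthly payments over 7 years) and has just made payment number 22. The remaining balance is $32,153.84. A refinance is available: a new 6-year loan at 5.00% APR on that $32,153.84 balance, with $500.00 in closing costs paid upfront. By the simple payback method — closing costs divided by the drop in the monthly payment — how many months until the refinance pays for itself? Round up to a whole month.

Current payment = 41,500 × 5.625%/12 / (1 − (1+0.0046875)^−84) = $598.82.
Refinanced payment = 32,153.84 × 0.0041667 / (1 − (1+0.0041667)^−72) = $517.84.
Monthly savings = $598.82 − $517.84 = $80.98.
Break-even = $500.00 / $80.98 = 6.17 → 7 months.

7 months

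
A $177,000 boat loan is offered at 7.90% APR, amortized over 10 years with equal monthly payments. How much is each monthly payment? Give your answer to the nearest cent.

$2,138.16

At 7.90% the monthly rate is 0.0065833, so the payment is 177,000 × 0.0065833 / (1 − 1.0065833^−120) = $2,138.16.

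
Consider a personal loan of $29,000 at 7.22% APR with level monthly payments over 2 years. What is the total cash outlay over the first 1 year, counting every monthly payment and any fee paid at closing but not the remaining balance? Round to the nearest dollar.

$15,616

At 7.22% the monthly rate is 0.0060167, so the payment is 29,000 × 0.0060167 / (1 − 1.0060167^−24) = $1,301.30.
Total outlay = 12 × $1,301.30 = $15,615.60.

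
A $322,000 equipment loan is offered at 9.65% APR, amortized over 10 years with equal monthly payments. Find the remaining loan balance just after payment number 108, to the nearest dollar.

$47,783

With monthly rate i = 9.65%/12 = 0.0080417, the balance after k of n payments is P · [(1+i)^n − (1+i)^k] / [(1+i)^n − 1].
(1+0.0080417)^120 = 2.61467700 and (1+0.0080417)^108 = 2.37506906, so the balance is 322,000 × (2.61467700 − 2.37506906) / (2.61467700 − 1) = $47,782.78.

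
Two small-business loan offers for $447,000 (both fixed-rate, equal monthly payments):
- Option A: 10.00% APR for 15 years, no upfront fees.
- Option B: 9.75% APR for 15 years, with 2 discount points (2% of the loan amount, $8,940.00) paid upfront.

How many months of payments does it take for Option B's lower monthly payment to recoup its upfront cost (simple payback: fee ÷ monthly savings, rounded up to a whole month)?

Option A: monthly rate = 10%/12 = 0.0083333; payment = 447,000 × 0.0083333 / (1 − (1+0.0083333)^−180) = $4,803.48.
Option B: monthly rate = 9.75%/12 = 0.0081250; payment = 447,000 × 0.0081250 / (1 − (1+0.0081250)^−180) = $4,735.35.
Monthly savings = $4,803.48 − $4,735.35 = $68.13.
Break-even = $8,940.00 / $68.13 = 131.22 → 132 months.

132 months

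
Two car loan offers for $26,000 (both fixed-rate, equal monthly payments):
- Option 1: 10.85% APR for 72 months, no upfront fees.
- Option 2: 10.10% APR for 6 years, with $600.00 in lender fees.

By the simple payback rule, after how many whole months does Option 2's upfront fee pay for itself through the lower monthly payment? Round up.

Option 1: at 10.85% the monthly rate is 0.0090417, so the payment is 26,000 × 0.0090417 / (1 − 1.0090417^−72) = $492.89.
Option 2: monthly rate = 10.1%/12 = 0.0084167; payment = 26,000 × 0.0084167 / (1 − (1+0.0084167)^−72) = $482.98.
Monthly savings = $492.89 − $482.98 = $9.91.
Break-even = $600.00 / $9.91 = 60.54 → 61 months.

61 months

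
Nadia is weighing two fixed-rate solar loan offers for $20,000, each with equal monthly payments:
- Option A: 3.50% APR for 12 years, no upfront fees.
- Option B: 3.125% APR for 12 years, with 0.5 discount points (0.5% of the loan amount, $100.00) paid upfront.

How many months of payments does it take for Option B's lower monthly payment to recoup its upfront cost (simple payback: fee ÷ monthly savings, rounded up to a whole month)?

29 months

Option A: at 3.50% the monthly rate is 0.0029167, so the payment is 20,000 × 0.0029167 / (1 − 1.0029167^−144) = $170.29.
Option B: monthly rate = 3.125%/12 = 0.0026042; payment = 20,000 × 0.0026042 / (1 − (1+0.0026042)^−144) = $166.73.
Monthly savings = $170.29 − $166.73 = $3.56.
Break-even = $100.00 / $3.56 = 28.09 → 29 months.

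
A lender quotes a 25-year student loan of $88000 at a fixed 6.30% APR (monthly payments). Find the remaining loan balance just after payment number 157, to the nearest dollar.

With monthly rate i = 6.3%/12 = 0.0052500, the balance after k of n payments is P · [(1+i)^n − (1+i)^k] / [(1+i)^n − 1].
(1+0.0052500)^300 = 4.81088009 and (1+0.0052500)^157 = 2.27525899, so the balance is 88,000 × (4.81088009 − 2.27525899) / (4.81088009 − 1) = $58,552.00.

$58,552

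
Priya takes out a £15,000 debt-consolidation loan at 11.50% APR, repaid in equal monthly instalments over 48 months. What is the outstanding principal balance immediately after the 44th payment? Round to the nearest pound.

£1,529

With monthly rate i = 11.5%/12 = 0.0095833, the balance after k of n payments is P · [(1+i)^n − (1+i)^k] / [(1+i)^n − 1].
(1+0.0095833)^48 = 1.58060837 and (1+0.0095833)^44 = 1.52144265, so the balance is 15,000 × (1.58060837 − 1.52144265) / (1.58060837 − 1) = £1,528.54.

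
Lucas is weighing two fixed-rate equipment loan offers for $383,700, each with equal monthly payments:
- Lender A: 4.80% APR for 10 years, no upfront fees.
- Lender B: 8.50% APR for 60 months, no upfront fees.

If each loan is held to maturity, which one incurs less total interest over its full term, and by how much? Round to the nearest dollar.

Lender A: monthly rate = 4.8%/12 = 0.0040000; payment = 383,700 × 0.0040000 / (1 − (1+0.0040000)^−120) = $4,032.33.
Total interest on Lender A = 120 × $4,032.33 − $383,700 = $100,179.60.
Lender B: at 8.50% the monthly rate is 0.0070833, so the payment is 383,700 × 0.0070833 / (1 − 1.0070833^−60) = $7,872.19.
Total interest on Lender B = 60 × $7,872.19 − $383,700 = $88,631.40.
Lender B is lower by $11,548.20.

Lender B by $11,548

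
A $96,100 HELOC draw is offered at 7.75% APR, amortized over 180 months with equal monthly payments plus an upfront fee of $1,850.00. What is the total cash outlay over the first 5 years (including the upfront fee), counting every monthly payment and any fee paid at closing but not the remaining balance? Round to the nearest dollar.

$56,124

Monthly rate = 7.75%/12 = 0.0064583; payment = 96,100 × 0.0064583 / (1 − (1+0.0064583)^−180) = $904.57.
Total outlay = 60 × $904.57 + $1,850.00 = $56,124.20.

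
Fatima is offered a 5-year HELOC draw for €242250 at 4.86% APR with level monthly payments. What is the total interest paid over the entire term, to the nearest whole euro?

€31,112

At 4.86% the monthly rate is 0.0040500, so the payment is 242,250 × 0.0040500 / (1 − 1.0040500^−60) = €4,556.03.
Total paid = 60 × €4,556.03 = €273,361.80; interest = €273,361.80 − €242,250 = €31,111.80.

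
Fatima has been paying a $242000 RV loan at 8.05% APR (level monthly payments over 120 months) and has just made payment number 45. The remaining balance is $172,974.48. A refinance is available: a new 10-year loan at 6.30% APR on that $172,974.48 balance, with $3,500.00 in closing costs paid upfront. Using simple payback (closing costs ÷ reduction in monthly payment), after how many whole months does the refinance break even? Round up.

Current payment = 242,000 × 8.05%/12 / (1 − (1+0.0067083)^−120) = $2,942.53.
Refinanced payment = 172,974.48 × 0.0052500 / (1 − (1+0.0052500)^−120) = $1,946.53.
Monthly savings = $2,942.53 − $1,946.53 = $996.00.
Break-even = $3,500.00 / $996.00 = 3.51 → 4 months.

4 months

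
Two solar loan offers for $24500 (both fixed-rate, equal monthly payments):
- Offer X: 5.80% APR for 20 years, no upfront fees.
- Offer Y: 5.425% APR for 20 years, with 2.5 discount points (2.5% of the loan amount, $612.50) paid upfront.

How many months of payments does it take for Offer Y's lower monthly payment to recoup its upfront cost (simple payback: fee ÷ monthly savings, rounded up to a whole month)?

Offer X: monthly rate = 5.8%/12 = 0.0048333; payment = 24,500 × 0.0048333 / (1 − (1+0.0048333)^−240) = $172.71.
Offer Y: monthly rate = 5.425%/12 = 0.0045208; payment = 24,500 × 0.0045208 / (1 − (1+0.0045208)^−240) = $167.50.
Monthly savings = $172.71 − $167.50 = $5.21.
Break-even = $612.50 / $5.21 = 117.56 → 118 months.

118 months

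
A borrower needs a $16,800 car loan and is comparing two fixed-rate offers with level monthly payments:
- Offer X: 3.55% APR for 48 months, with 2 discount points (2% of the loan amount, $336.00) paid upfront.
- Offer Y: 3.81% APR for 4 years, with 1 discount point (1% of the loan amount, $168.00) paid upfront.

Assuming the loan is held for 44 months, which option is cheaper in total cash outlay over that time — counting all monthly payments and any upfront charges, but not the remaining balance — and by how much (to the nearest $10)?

Offer Y by $80

Offer X: monthly rate = 3.55%/12 = 0.0029583; payment = 16,800 × 0.0029583 / (1 − (1+0.0029583)^−48) = $375.95.
Offer Y: monthly rate = 3.81%/12 = 0.0031750; payment = 16,800 × 0.0031750 / (1 − (1+0.0031750)^−48) = $377.90.
Over 44 months: Offer X costs 44 × $375.95 + $336.00 = $16,877.80; Offer Y costs 44 × $377.90 + $168.00 = $16,795.60.
Offer Y is cheaper by $16,877.80 − $16,795.60 = $82.20.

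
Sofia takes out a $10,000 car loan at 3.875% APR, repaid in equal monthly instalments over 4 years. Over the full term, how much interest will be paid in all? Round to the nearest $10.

$810

At 3.875% the monthly rate is 0.0032292, so the payment is 10,000 × 0.0032292 / (1 − 1.0032292^−48) = $225.23.
Total paid = 48 × $225.23 = $10,811.04; interest = $10,811.04 − $10,000 = $811.04.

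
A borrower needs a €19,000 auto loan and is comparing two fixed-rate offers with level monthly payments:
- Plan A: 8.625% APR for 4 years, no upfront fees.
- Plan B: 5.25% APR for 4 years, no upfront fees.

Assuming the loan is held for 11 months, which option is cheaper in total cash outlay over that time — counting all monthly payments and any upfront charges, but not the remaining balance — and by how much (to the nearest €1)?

Plan A: at 8.625% the monthly rate is 0.0071875, so the payment is 19,000 × 0.0071875 / (1 − 1.0071875^−48) = €469.44.
Plan B: at 5.25% the monthly rate is 0.0043750, so the payment is 19,000 × 0.0043750 / (1 − 1.0043750^−48) = €439.71.
Over 11 months: Plan A costs 11 × €469.44 = €5,163.84; Plan B costs 11 × €439.71 = €4,836.81.
Plan B is cheaper by €5,163.84 − €4,836.81 = €327.03.

Plan B by €327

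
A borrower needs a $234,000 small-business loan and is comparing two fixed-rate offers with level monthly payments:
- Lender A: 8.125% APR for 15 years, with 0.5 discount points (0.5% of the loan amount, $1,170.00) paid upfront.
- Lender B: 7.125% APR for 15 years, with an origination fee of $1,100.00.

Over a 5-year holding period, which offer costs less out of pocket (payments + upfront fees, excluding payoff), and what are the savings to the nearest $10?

Lender B by $8,080

Lender A: at 8.125% the monthly rate is 0.0067708, so the payment is 234,000 × 0.0067708 / (1 − 1.0067708^−180) = $2,253.14.
Lender B: monthly rate = 7.125%/12 = 0.0059375; payment = 234,000 × 0.0059375 / (1 − (1+0.0059375)^−180) = $2,119.64.
Over 60 months: Lender A costs 60 × $2,253.14 + $1,170.00 = $136,358.40; Lender B costs 60 × $2,119.64 + $1,100.00 = $128,278.40.
Lender B is cheaper by $136,358.40 − $128,278.40 = $8,080.00.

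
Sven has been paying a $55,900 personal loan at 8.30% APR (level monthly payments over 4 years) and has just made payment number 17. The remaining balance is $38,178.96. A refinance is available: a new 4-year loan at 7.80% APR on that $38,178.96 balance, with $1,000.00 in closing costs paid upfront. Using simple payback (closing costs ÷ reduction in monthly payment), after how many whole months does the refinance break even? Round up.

Current payment = 55,900 × 8.3%/12 / (1 − (1+0.0069167)^−48) = $1,372.57.
Refinanced payment = 38,178.96 × 0.0065000 / (1 − (1+0.0065000)^−48) = $928.48.
Monthly savings = $1,372.57 − $928.48 = $444.09.
Break-even = $1,000.00 / $444.09 = 2.25 → 3 months.

3 months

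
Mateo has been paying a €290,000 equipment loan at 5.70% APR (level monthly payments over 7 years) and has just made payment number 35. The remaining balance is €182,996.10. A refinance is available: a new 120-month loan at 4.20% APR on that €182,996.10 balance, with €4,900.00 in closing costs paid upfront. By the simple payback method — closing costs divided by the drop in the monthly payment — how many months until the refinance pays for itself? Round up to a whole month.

Current payment = 290,000 × 5.7%/12 / (1 − (1+0.0047500)^−84) = €4,194.90.
Refinanced payment = 182,996.10 × 0.0035000 / (1 − (1+0.0035000)^−120) = €1,870.19.
Monthly savings = €4,194.90 − €1,870.19 = €2,324.71.
Break-even = €4,900.00 / €2,324.71 = 2.11 → 3 months.

3 months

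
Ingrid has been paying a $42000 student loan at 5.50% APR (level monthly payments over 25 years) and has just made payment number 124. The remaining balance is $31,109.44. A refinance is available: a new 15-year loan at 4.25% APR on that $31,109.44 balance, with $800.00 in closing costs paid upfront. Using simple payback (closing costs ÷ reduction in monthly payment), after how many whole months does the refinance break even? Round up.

Current payment = 42,000 × 5.5%/12 / (1 − (1+0.0045833)^−300) = $257.92.
Refinanced payment = 31,109.44 × 0.0035417 / (1 − (1+0.0035417)^−180) = $234.03.
Monthly savings = $257.92 − $234.03 = $23.89.
Break-even = $800.00 / $23.89 = 33.49 → 34 months.

34 months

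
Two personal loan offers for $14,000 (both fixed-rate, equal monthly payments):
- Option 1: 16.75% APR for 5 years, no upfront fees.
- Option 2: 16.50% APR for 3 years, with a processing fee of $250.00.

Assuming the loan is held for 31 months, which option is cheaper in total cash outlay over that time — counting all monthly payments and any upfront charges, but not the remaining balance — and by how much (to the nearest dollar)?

Option 1: at 16.75% the monthly rate is 0.0139583, so the payment is 14,000 × 0.0139583 / (1 − 1.0139583^−60) = $346.06.
Option 2: monthly rate = 16.5%/12 = 0.0137500; payment = 14,000 × 0.0137500 / (1 − (1+0.0137500)^−36) = $495.66.
Over 31 months: Option 1 costs 31 × $346.06 = $10,727.86; Option 2 costs 31 × $495.66 + $250.00 = $15,615.46.
Option 1 is cheaper by $15,615.46 − $10,727.86 = $4,887.60.

Option 1 by $4,888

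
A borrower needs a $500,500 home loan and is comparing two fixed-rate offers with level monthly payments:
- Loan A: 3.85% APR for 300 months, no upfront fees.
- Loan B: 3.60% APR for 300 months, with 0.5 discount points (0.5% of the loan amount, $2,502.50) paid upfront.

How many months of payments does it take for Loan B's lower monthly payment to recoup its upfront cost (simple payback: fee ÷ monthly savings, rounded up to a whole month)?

37 months

Loan A: at 3.85% the monthly rate is 0.0032083, so the payment is 500,500 × 0.0032083 / (1 − 1.0032083^−300) = $2,600.55.
Loan B: monthly rate = 3.6%/12 = 0.0030000; payment = 500,500 × 0.0030000 / (1 − (1+0.0030000)^−300) = $2,532.54.
Monthly savings = $2,600.55 − $2,532.54 = $68.01.
Break-even = $2,502.50 / $68.01 = 36.80 → 37 months.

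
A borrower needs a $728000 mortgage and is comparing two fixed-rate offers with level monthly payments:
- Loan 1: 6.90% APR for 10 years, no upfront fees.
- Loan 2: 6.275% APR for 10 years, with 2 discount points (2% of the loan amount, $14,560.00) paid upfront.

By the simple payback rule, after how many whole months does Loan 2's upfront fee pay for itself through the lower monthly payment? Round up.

63 months

Loan 1: at 6.90% the monthly rate is 0.0057500, so the payment is 728,000 × 0.0057500 / (1 − 1.0057500^−120) = $8,415.22.
Loan 2: at 6.275% the monthly rate is 0.0052292, so the payment is 728,000 × 0.0052292 / (1 − 1.0052292^−120) = $8,183.19.
Monthly savings = $8,415.22 − $8,183.19 = $232.03.
Break-even = $14,560.00 / $232.03 = 62.75 → 63 months.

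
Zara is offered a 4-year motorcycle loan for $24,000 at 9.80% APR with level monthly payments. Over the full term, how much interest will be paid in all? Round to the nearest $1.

$5,107

At 9.80% the monthly rate is 0.0081667, so the payment is 24,000 × 0.0081667 / (1 − 1.0081667^−48) = $606.40.
Total paid = 48 × $606.40 = $29,107.20; interest = $29,107.20 − $24,000 = $5,107.20.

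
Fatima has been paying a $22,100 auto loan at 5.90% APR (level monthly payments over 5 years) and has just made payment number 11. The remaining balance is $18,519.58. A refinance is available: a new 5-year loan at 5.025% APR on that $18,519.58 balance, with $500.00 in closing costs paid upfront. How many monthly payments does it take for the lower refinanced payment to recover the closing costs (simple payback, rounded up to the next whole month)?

7 months

Current payment = 22,100 × 5.9%/12 / (1 − (1+0.0049167)^−60) = $426.23.
Refinanced payment = 18,519.58 × 0.0041875 / (1 − (1+0.0041875)^−60) = $349.70.
Monthly savings = $426.23 − $349.70 = $76.53.
Break-even = $500.00 / $76.53 = 6.53 → 7 months.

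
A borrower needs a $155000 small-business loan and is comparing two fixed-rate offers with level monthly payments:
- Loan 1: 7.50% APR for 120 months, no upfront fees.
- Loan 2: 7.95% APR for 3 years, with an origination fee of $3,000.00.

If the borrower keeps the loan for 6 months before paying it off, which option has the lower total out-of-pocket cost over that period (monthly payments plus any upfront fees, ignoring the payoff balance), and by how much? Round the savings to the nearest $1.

Loan 1: at 7.50% the monthly rate is 0.0062500, so the payment is 155,000 × 0.0062500 / (1 − 1.0062500^−120) = $1,839.88.
Loan 2: at 7.95% the monthly rate is 0.0066250, so the payment is 155,000 × 0.0066250 / (1 − 1.0066250^−36) = $4,853.56.
Over 6 months: Loan 1 costs 6 × $1,839.88 = $11,039.28; Loan 2 costs 6 × $4,853.56 + $3,000.00 = $32,121.36.
Loan 1 is cheaper by $32,121.36 − $11,039.28 = $21,082.08.

Loan 1 by $21,082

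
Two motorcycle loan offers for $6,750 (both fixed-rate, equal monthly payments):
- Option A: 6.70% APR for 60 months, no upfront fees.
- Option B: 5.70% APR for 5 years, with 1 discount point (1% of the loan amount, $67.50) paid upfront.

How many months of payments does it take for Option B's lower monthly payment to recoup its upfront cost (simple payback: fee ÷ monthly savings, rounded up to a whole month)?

22 months

Option A: monthly rate = 6.7%/12 = 0.0055833; payment = 6,750 × 0.0055833 / (1 − (1+0.0055833)^−60) = $132.70.
Option B: at 5.70% the monthly rate is 0.0047500, so the payment is 6,750 × 0.0047500 / (1 − 1.0047500^−60) = $129.56.
Monthly savings = $132.70 − $129.56 = $3.14.
Break-even = $67.50 / $3.14 = 21.50 → 22 months.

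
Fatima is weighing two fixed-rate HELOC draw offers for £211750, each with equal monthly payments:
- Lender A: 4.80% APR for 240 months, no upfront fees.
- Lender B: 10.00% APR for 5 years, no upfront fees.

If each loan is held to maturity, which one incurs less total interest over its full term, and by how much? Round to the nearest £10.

Lender B by £59,860

Lender A: at 4.80% the monthly rate is 0.0040000, so the payment is 211,750 × 0.0040000 / (1 − 1.0040000^−240) = £1,374.17.
Total interest on Lender A = 240 × £1,374.17 − £211,750 = £118,050.80.
Lender B: at 10.00% the monthly rate is 0.0083333, so the payment is 211,750 × 0.0083333 / (1 − 1.0083333^−60) = £4,499.06.
Total interest on Lender B = 60 × £4,499.06 − £211,750 = £58,193.60.
Lender B is lower by £59,857.20.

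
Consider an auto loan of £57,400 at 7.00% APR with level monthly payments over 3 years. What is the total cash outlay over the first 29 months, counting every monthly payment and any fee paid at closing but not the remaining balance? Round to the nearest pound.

At 7.00% the monthly rate is 0.0058333, so the payment is 57,400 × 0.0058333 / (1 − 1.0058333^−36) = £1,772.35.
Total outlay = 29 × £1,772.35 = £51,398.15.

£51,398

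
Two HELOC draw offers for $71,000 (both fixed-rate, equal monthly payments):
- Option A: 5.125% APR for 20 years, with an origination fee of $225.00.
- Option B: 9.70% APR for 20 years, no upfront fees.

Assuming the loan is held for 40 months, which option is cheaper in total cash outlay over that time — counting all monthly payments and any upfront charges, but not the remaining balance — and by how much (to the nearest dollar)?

Option A: at 5.125% the monthly rate is 0.0042708, so the payment is 71,000 × 0.0042708 / (1 − 1.0042708^−240) = $473.49.
Option B: monthly rate = 9.7%/12 = 0.0080833; payment = 71,000 × 0.0080833 / (1 − (1+0.0080833)^−240) = $671.11.
Over 40 months: Option A costs 40 × $473.49 + $225.00 = $19,164.60; Option B costs 40 × $671.11 = $26,844.40.
Option A is cheaper by $26,844.40 − $19,164.60 = $7,679.80.

Option A by $7,680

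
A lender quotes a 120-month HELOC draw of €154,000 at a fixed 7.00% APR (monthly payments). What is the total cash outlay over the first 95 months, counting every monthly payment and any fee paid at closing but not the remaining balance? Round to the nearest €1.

Monthly rate = 7%/12 = 0.0058333; payment = 154,000 × 0.0058333 / (1 − (1+0.0058333)^−120) = €1,788.07.
Total outlay = 95 × €1,788.07 = €169,866.65.

€169,867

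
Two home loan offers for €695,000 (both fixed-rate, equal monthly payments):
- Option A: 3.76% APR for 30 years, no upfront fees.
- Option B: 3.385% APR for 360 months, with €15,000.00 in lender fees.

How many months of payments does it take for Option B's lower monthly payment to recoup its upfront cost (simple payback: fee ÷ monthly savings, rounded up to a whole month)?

103 months

Option A: at 3.76% the monthly rate is 0.0031333, so the payment is 695,000 × 0.0031333 / (1 − 1.0031333^−360) = €3,222.60.
Option B: monthly rate = 3.385%/12 = 0.0028208; payment = 695,000 × 0.0028208 / (1 − (1+0.0028208)^−360) = €3,076.42.
Monthly savings = €3,222.60 − €3,076.42 = €146.18.
Break-even = €15,000.00 / €146.18 = 102.61 → 103 months.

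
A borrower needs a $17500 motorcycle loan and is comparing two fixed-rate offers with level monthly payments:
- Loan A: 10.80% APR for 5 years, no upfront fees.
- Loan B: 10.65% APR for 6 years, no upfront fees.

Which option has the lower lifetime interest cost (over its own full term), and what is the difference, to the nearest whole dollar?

Loan A: monthly rate = 10.8%/12 = 0.0090000; payment = 17,500 × 0.0090000 / (1 − (1+0.0090000)^−60) = $378.75.
Total interest on Loan A = 60 × $378.75 − $17,500 = $5,225.00.
Loan B: at 10.65% the monthly rate is 0.0088750, so the payment is 17,500 × 0.0088750 / (1 − 1.0088750^−72) = $329.97.
Total interest on Loan B = 72 × $329.97 − $17,500 = $6,257.84.
Loan A is lower by $1,032.84.

Loan A by $1,033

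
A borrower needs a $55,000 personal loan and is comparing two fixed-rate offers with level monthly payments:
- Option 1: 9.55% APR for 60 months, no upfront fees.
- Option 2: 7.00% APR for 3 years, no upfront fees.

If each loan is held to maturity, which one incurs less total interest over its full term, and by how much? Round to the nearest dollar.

Option 2 by $8,250

Option 1: monthly rate = 9.55%/12 = 0.0079583; payment = 55,000 × 0.0079583 / (1 − (1+0.0079583)^−60) = $1,156.45.
Total interest on Option 1 = 60 × $1,156.45 − $55,000 = $14,387.00.
Option 2: monthly rate = 7%/12 = 0.0058333; payment = 55,000 × 0.0058333 / (1 − (1+0.0058333)^−36) = $1,698.24.
Total interest on Option 2 = 36 × $1,698.24 − $55,000 = $6,136.64.
Option 2 is lower by $8,250.36.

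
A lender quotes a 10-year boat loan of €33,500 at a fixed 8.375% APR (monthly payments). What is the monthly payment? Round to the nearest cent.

At 8.375% the monthly rate is 0.0069792, so the payment is 33,500 × 0.0069792 / (1 − 1.0069792^−120) = €413.12.

€413.12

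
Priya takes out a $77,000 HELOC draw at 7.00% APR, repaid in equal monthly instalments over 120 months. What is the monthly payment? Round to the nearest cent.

$894.04

Monthly rate = 7%/12 = 0.0058333; payment = 77,000 × 0.0058333 / (1 − (1+0.0058333)^−120) = $894.04.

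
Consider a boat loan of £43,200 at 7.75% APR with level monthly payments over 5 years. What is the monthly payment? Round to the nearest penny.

At 7.75% the monthly rate is 0.0064583, so the payment is 43,200 × 0.0064583 / (1 − 1.0064583^−60) = £870.78.

£870.78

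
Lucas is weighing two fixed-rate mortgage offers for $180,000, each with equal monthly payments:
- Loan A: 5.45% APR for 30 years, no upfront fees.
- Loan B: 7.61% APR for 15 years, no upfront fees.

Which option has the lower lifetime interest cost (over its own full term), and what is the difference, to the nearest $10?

Loan B by $63,520

Loan A: monthly rate = 5.45%/12 = 0.0045417; payment = 180,000 × 0.0045417 / (1 − (1+0.0045417)^−360) = $1,016.38.
Total interest on Loan A = 360 × $1,016.38 − $180,000 = $185,896.80.
Loan B: monthly rate = 7.61%/12 = 0.0063417; payment = 180,000 × 0.0063417 / (1 − (1+0.0063417)^−180) = $1,679.89.
Total interest on Loan B = 180 × $1,679.89 − $180,000 = $122,380.20.
Loan B is lower by $63,516.60.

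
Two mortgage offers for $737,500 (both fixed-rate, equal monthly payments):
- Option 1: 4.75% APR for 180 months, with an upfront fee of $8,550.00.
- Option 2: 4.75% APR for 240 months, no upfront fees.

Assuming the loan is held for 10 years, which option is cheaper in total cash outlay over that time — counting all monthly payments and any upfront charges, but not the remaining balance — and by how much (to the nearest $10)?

Option 2 by $125,020

Option 1: at 4.75% the monthly rate is 0.0039583, so the payment is 737,500 × 0.0039583 / (1 − 1.0039583^−180) = $5,736.51.
Option 2: monthly rate = 4.75%/12 = 0.0039583; payment = 737,500 × 0.0039583 / (1 − (1+0.0039583)^−240) = $4,765.90.
Over 120 months: Option 1 costs 120 × $5,736.51 + $8,550.00 = $696,931.20; Option 2 costs 120 × $4,765.90 = $571,908.00.
Option 2 is cheaper by $696,931.20 − $571,908.00 = $125,023.20.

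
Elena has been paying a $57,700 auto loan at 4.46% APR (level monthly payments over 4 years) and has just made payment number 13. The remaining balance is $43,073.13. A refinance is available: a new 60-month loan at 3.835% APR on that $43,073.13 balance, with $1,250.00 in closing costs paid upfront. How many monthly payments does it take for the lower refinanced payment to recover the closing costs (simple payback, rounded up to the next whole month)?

3 months

Current payment = 57,700 × 4.46%/12 / (1 − (1+0.0037167)^−48) = $1,314.72.
Refinanced payment = 43,073.13 × 0.0031958 / (1 − (1+0.0031958)^−60) = $790.05.
Monthly savings = $1,314.72 − $790.05 = $524.67.
Break-even = $1,250.00 / $524.67 = 2.38 → 3 months.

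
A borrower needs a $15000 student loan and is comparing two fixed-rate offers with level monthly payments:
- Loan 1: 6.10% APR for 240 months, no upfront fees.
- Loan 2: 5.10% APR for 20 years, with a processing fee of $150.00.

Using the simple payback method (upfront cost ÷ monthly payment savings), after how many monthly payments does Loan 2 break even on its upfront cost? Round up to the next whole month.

Loan 1: at 6.10% the monthly rate is 0.0050833, so the payment is 15,000 × 0.0050833 / (1 − 1.0050833^−240) = $108.33.
Loan 2: at 5.10% the monthly rate is 0.0042500, so the payment is 15,000 × 0.0042500 / (1 − 1.0042500^−240) = $99.82.
Monthly savings = $108.33 − $99.82 = $8.51.
Break-even = $150.00 / $8.51 = 17.63 → 18 months.

18 months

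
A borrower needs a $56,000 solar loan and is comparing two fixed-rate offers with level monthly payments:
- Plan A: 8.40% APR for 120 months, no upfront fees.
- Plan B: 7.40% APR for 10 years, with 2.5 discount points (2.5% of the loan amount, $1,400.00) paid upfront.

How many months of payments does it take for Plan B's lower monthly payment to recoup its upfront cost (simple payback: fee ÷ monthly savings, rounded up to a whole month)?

Plan A: at 8.40% the monthly rate is 0.0070000, so the payment is 56,000 × 0.0070000 / (1 − 1.0070000^−120) = $691.33.
Plan B: at 7.40% the monthly rate is 0.0061667, so the payment is 56,000 × 0.0061667 / (1 − 1.0061667^−120) = $661.81.
Monthly savings = $691.33 − $661.81 = $29.52.
Break-even = $1,400.00 / $29.52 = 47.43 → 48 months.

48 months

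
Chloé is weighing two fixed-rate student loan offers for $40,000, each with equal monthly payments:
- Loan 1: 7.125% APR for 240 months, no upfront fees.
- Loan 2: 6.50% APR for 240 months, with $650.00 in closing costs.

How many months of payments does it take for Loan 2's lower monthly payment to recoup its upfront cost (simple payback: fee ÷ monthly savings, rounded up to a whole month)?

44 months

Loan 1: at 7.125% the monthly rate is 0.0059375, so the payment is 40,000 × 0.0059375 / (1 − 1.0059375^−240) = $313.13.
Loan 2: monthly rate = 6.5%/12 = 0.0054167; payment = 40,000 × 0.0054167 / (1 − (1+0.0054167)^−240) = $298.23.
Monthly savings = $313.13 − $298.23 = $14.90.
Break-even = $650.00 / $14.90 = 43.62 → 44 months.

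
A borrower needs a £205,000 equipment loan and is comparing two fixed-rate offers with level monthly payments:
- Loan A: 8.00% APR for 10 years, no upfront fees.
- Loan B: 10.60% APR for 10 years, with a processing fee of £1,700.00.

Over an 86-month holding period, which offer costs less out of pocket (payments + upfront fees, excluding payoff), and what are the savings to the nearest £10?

Loan A: monthly rate = 8%/12 = 0.0066667; payment = 205,000 × 0.0066667 / (1 − (1+0.0066667)^−120) = £2,487.22.
Loan B: at 10.60% the monthly rate is 0.0088333, so the payment is 205,000 × 0.0088333 / (1 − 1.0088333^−120) = £2,777.66.
Over 86 months: Loan A costs 86 × £2,487.22 = £213,900.92; Loan B costs 86 × £2,777.66 + £1,700.00 = £240,578.76.
Loan A is cheaper by £240,578.76 − £213,900.92 = £26,677.84.

Loan A by £26,680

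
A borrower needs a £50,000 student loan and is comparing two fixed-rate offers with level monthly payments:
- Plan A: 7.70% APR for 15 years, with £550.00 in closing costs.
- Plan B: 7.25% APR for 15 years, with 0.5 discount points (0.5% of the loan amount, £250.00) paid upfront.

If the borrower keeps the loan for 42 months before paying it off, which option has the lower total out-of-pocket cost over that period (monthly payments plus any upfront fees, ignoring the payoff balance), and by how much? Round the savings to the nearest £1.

Plan A: monthly rate = 7.7%/12 = 0.0064167; payment = 50,000 × 0.0064167 / (1 − (1+0.0064167)^−180) = £469.21.
Plan B: monthly rate = 7.25%/12 = 0.0060417; payment = 50,000 × 0.0060417 / (1 − (1+0.0060417)^−180) = £456.43.
Over 42 months: Plan A costs 42 × £469.21 + £550.00 = £20,256.82; Plan B costs 42 × £456.43 + £250.00 = £19,420.06.
Plan B is cheaper by £20,256.82 − £19,420.06 = £836.76.

Plan B by £837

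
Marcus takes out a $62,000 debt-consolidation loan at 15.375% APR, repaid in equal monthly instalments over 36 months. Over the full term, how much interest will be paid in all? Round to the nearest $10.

$15,780

Monthly rate = 15.375%/12 = 0.0128125; payment = 62,000 × 0.0128125 / (1 − (1+0.0128125)^−36) = $2,160.65.
Total paid = 36 × $2,160.65 = $77,783.40; interest = $77,783.40 − $62,000 = $15,783.40.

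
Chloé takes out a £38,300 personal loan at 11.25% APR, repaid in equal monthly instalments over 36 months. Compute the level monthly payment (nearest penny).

At 11.25% the monthly rate is 0.0093750, so the payment is 38,300 × 0.0093750 / (1 − 1.0093750^−36) = £1,258.43.

£1,258.43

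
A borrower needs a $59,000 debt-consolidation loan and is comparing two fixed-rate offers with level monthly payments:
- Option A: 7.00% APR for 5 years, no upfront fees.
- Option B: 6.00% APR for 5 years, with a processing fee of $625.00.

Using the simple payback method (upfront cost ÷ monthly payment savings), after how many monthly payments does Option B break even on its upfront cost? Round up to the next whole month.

Option A: at 7.00% the monthly rate is 0.0058333, so the payment is 59,000 × 0.0058333 / (1 − 1.0058333^−60) = $1,168.27.
Option B: monthly rate = 6%/12 = 0.0050000; payment = 59,000 × 0.0050000 / (1 − (1+0.0050000)^−60) = $1,140.64.
Monthly savings = $1,168.27 − $1,140.64 = $27.63.
Break-even = $625.00 / $27.63 = 22.62 → 23 months.

23 months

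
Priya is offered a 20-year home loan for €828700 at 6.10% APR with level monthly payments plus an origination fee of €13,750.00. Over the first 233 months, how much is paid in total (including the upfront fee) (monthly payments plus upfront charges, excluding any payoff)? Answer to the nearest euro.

At 6.10% the monthly rate is 0.0050833, so the payment is 828,700 × 0.0050833 / (1 − 1.0050833^−240) = €5,984.97.
Total outlay = 233 × €5,984.97 + €13,750.00 = €1,408,248.01.

€1,408,248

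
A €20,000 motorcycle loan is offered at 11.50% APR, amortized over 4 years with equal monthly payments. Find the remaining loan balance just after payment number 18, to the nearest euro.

With monthly rate i = 11.5%/12 = 0.0095833, the balance after k of n payments is P · [(1+i)^n − (1+i)^k] / [(1+i)^n − 1].
(1+0.0095833)^48 = 1.58060837 and (1+0.0095833)^18 = 1.18729627, so the balance is 20,000 × (1.58060837 − 1.18729627) / (1.58060837 − 1) = €13,548.28.

€13,548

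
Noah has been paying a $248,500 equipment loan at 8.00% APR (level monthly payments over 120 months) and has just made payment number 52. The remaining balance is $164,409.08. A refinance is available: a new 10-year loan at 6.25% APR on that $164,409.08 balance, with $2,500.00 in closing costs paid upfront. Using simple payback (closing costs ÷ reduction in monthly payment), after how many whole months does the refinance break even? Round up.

Current payment = 248,500 × 8%/12 / (1 − (1+0.0066667)^−120) = $3,014.99.
Refinanced payment = 164,409.08 × 0.0052083 / (1 − (1+0.0052083)^−120) = $1,845.99.
Monthly savings = $3,014.99 − $1,845.99 = $1,169.00.
Break-even = $2,500.00 / $1,169.00 = 2.14 → 3 months.

3 months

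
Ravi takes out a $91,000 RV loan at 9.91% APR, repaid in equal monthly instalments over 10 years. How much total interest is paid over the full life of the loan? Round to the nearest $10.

Monthly rate = 9.91%/12 = 0.0082583; payment = 91,000 × 0.0082583 / (1 − (1+0.0082583)^−120) = $1,198.04.
Total paid = 120 × $1,198.04 = $143,764.80; interest = $143,764.80 − $91,000 = $52,764.80.

$52,760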